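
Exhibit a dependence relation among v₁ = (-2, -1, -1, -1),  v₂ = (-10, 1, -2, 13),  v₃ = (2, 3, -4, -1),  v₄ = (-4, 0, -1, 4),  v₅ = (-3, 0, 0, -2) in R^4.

Set up α₁v₁ + … + α₅v₅ = 0 and solve the homogeneous system.
The free variable yields coefficients (1, 1, 0, -3, 0) (any nonzero multiple also works).

v₁ + v₂ - 3v₄ = 0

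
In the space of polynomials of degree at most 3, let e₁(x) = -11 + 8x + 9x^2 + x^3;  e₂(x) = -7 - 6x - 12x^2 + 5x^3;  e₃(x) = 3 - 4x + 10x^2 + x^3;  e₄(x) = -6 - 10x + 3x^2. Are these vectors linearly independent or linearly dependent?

Take coordinates with respect to the standard basis {1, x, …, x^3}.
Form the 4×4 matrix with these as columns; its determinant is -13044.
A nonzero determinant means the columns are linearly independent.

linearly independent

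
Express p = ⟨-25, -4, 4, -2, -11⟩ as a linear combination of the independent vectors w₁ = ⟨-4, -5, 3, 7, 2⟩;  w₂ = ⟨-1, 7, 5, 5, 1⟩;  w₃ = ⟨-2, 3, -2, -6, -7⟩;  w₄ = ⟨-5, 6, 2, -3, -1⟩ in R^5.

Set up the augmented matrix [w₁ | w₂ | w₃ | w₄ | p] and row-reduce.
Row-reducing the augmented matrix gives the unique coefficients (c₁, …, c₄) = (3, -1, 2, 2).

p = 3w₁ - w₂ + 2w₃ + 2w₄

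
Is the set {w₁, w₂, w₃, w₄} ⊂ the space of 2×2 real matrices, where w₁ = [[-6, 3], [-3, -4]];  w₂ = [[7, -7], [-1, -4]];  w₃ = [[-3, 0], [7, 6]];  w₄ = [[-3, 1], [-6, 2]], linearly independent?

linearly independent

Take coordinates with respect to the standard basis {E₁₁, E₁₂, E₂₁, E₂₂}.
The matrix [w₁|w₂|w₃|w₄] has determinant 2096.
A nonzero determinant means the columns are linearly independent.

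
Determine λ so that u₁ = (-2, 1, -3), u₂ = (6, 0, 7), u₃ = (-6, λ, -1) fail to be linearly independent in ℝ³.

λ = -9

Dependence holds iff the 3×3 matrix [u₁ u₂ u₃] is singular.
Cofactor expansion gives det = -4*λ - 36.
This vanishes exactly when λ = -9.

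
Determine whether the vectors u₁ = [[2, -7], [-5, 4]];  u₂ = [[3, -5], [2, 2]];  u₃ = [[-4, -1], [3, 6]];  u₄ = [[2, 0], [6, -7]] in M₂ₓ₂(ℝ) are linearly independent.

Write each element as a coordinate vector in ℝ⁴ using {E₁₁, E₁₂, E₂₁, E₂₂}.
The matrix [u₁|u₂|u₃|u₄] has determinant -1192.
A nonzero determinant means the columns are linearly independent.

linearly independent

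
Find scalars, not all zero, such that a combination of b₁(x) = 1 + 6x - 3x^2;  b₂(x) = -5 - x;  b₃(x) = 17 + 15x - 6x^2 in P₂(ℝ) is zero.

2b₁ - 3b₂ - b₃ = 0

Take coordinates with respect to {1, x, x^2}.
Solve the homogeneous system with b₁, b₂, b₃ as columns by row-reducing the coefficient matrix.
One solution (up to scaling) is (2, -3, -1).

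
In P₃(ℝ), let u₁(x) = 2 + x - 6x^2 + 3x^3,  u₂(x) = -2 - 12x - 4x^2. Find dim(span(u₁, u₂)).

2

Use coordinates relative to {1, x, …, x^3}.
Put the 4×2 matrix [u₁|u₂] into echelon form.
Reduction leaves 2 leading entries, giving rank 2.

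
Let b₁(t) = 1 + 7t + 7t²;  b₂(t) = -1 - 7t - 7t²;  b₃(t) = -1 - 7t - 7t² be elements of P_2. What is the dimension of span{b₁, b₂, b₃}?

dim = 1

Represent each element by its coordinate vector in ℝ³.
Row-reduce the 3×3 matrix with these as rows.
Exactly 1 pivot survives; hence the rank is 1.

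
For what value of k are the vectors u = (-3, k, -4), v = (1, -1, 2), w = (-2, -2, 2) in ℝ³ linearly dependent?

k = 5/3

The set is linearly dependent precisely when det[u; v; w] = 0.
The determinant works out to 10 - 6*k.
Setting this to zero gives k = 5/3.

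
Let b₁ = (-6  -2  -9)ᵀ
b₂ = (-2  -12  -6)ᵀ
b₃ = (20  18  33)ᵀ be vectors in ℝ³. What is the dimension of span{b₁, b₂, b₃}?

Apply Gaussian elimination to the matrix whose rows are b₁, b₂, b₃.
The echelon form has 2 nonzero rows, so the rank is 2.

2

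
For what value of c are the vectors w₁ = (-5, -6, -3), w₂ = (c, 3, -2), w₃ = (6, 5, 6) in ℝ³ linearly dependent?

c = 2/3

The vectors are dependent exactly when the determinant of the matrix with rows w₁, w₂, w₃ vanishes.
Expanding, det = 21*c - 14.
This vanishes exactly when c = 2/3.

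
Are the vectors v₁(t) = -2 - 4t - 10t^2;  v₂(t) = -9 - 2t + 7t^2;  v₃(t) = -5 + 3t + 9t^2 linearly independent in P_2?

Write each element as a coordinate vector in ℝ³ using {1, t, t^2}.
Form the 3×3 matrix with these as columns; its determinant is 264.
A nonzero determinant means the columns are linearly independent.

linearly independent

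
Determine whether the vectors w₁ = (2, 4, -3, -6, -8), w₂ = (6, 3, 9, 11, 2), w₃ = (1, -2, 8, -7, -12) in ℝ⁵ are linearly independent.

Row-reduce the matrix whose columns are w₁, w₂, w₃.
The reduction yields 3 nonzero rows, so the rank is 3.
Since rank = 3 (the number of vectors), the set is linearly independent.

linearly independent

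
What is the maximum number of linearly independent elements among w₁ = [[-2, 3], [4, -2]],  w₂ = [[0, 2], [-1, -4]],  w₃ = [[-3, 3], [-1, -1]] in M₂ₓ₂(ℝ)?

Use coordinates relative to {E₁₁, E₁₂, E₂₁, E₂₂}.
Put the 4×3 matrix [w₁|w₂|w₃] into echelon form.
There are 3 pivot columns, so rank = 3.

3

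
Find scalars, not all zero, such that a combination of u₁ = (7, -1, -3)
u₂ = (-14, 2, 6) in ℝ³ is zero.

2u₁ + u₂ = 0

Write the vectors as columns of a matrix and find a nonzero vector in its null space.
One solution (up to scaling) is (2, 1).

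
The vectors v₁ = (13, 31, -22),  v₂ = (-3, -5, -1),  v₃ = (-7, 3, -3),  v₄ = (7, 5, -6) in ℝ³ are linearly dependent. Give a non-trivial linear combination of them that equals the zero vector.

Set up α₁v₁ + … + α₄v₄ = 0 and solve the homogeneous system.
A generator of the null space is (1, 2, -2, -3).

v₁ + 2v₂ - 2v₃ - 3v₄ = 0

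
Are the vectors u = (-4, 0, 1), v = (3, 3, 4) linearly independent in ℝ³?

linearly independent

Row-reduce the matrix whose columns are u, v.
The reduction yields 2 nonzero rows, so the rank is 2.
Since rank = 2 (the number of vectors), the set is linearly independent.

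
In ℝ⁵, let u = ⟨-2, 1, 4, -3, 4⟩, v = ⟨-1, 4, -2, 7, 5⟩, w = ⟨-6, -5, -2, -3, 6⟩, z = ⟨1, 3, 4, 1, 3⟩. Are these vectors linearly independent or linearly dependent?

Row-reduce the matrix whose columns are u, v, w, z.
The reduction yields 4 nonzero rows, so the rank is 4.
Since rank = 4 (the number of vectors), the set is linearly independent.

linearly independent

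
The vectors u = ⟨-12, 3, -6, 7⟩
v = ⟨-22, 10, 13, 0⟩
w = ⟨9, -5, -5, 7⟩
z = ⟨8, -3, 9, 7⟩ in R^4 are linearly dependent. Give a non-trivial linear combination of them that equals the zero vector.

u - v - 2w + z = 0

Set up α₁u + … + α₄z = 0 and solve the homogeneous system.
A generator of the null space is (1, -1, -2, 1).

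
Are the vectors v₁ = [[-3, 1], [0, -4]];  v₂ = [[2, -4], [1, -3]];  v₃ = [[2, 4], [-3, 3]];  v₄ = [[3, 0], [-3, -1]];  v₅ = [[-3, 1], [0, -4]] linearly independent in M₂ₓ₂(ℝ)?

Take coordinates with respect to the standard basis {E₁₁, E₁₂, E₂₁, E₂₂}.
There are 5 vectors in a 4-dimensional space, so they cannot be linearly independent.

linearly dependent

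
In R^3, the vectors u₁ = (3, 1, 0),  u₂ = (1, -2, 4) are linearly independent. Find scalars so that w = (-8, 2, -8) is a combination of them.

Since u₁, u₂ are independent, the coefficients expressing w are uniquely determined by a linear system.
Row-reducing the augmented matrix gives the unique coefficients (a₁, a₂) = (-2, -2).

w = -2u₁ - 2u₂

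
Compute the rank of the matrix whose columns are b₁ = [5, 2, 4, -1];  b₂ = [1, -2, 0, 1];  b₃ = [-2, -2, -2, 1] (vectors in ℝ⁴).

Form the matrix with b₁, b₂, b₃ as columns and reduce.
The echelon form has 2 nonzero rows, so the rank is 2.

rank 2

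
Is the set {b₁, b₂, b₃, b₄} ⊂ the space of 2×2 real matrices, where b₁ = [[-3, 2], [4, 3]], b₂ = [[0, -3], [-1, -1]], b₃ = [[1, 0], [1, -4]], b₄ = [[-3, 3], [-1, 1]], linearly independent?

Write each element as a coordinate vector in ℝ⁴ using {E₁₁, E₁₂, E₂₁, E₂₂}.
Form the 4×4 matrix with these as columns; its determinant is -199.
A nonzero determinant means the columns are linearly independent.

linearly independent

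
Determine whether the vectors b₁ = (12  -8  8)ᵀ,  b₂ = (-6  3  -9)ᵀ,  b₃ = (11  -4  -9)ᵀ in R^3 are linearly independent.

linearly independent

Row-reduce the matrix whose columns are b₁, b₂, b₃.
The reduction yields 3 nonzero rows, so the rank is 3.
Since rank = 3 (the number of vectors), the set is linearly independent.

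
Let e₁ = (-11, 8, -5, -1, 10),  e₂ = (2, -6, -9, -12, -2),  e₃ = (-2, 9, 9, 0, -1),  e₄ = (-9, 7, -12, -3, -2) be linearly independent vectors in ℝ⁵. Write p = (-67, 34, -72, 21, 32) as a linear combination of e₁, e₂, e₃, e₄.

p = 3e₁ - 3e₂ - 4e₃ + 4e₄

Since e₁, e₂, e₃, e₄ are independent, the coefficients expressing p are uniquely determined by a linear system.
The system has the unique solution (α₁, …, α₄) = (3, -3, -4, 4).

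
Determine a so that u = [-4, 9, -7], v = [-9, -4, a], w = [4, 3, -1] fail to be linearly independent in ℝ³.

Place the vectors as rows of a 3×3 matrix; dependence ⇔ determinant zero.
Expanding, det = 48*a - 20.
Setting this to zero gives a = 5/12.

a = 5/12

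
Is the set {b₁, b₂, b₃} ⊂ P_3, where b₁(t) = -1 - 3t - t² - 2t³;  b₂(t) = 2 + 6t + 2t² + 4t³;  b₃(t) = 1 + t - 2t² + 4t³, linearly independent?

linearly dependent

Take coordinates with respect to the standard basis {1, t, …, t³}.
One vector is a scalar multiple of another, so the set is dependent.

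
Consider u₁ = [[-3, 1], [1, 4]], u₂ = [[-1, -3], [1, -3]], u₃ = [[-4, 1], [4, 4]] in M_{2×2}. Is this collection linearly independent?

Write each element as a coordinate vector in ℝ⁴ using {E₁₁, E₁₂, E₂₁, E₂₂}.
Row-reduce the matrix whose columns are u₁, u₂, u₃.
The reduction yields 3 nonzero rows, so the rank is 3.
Since rank = 3 (the number of vectors), the set is linearly independent.

linearly independent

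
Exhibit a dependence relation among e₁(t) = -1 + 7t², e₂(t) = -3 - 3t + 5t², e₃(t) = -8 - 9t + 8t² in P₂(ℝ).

e₁ - 3e₂ + e₃ = 0

Write each element as a vector in ℝ³ using {1, t, t²}.
Write the vectors as columns of a matrix and find a nonzero vector in its null space.
The free variable yields coefficients (1, -3, 1) (any nonzero multiple also works).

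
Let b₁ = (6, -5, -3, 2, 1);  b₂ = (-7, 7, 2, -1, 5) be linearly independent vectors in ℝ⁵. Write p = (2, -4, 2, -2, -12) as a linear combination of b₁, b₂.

Since b₁, b₂ are independent, the coefficients expressing p are uniquely determined by a linear system.
Back-substitution yields (a₁, a₂) = (-2, -2).

p = -2b₁ - 2b₂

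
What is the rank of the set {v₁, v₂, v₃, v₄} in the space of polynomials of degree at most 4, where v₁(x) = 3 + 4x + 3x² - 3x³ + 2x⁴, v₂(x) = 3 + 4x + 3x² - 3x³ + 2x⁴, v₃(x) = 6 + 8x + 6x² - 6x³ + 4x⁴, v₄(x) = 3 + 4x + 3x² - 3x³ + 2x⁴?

Represent each element by its coordinate vector in ℝ⁵.
Row-reduce the 4×5 matrix with these as rows.
The echelon form has 1 nonzero row, so the rank is 1.

rank 1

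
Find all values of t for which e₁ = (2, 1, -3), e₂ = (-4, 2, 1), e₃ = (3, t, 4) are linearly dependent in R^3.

t = -53/10

The set is linearly dependent precisely when det[e₁; e₂; e₃] = 0.
Expanding, det = 10*t + 53.
This vanishes exactly when t = -53/10.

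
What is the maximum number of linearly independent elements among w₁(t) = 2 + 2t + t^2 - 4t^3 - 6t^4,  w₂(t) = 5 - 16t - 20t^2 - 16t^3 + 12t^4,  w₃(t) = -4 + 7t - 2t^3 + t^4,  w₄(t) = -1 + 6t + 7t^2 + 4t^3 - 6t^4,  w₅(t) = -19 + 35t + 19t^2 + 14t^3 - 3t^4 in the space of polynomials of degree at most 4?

3

Use coordinates relative to {1, t, …, t^4}.
Row-reduce the 5×5 matrix with these as rows.
Reduction leaves 3 leading entries, giving rank 3.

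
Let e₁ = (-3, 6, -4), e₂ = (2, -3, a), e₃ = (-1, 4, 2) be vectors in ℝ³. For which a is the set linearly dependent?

The vectors are dependent exactly when the determinant of the matrix with rows e₁, e₂, e₃ vanishes.
Expanding, det = 6*a - 26.
This vanishes exactly when a = 13/3.

a = 13/3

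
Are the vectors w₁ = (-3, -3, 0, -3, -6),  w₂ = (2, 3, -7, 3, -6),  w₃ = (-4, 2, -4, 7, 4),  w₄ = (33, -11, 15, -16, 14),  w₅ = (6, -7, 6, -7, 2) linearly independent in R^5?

The matrix [w₁|w₂|w₃|w₄|w₅] has determinant 0.
A zero determinant means the columns are linearly dependent.
Indeed 3w₁ - w₂ + w₃ + w₄ - 3w₅ = 0.

linearly dependent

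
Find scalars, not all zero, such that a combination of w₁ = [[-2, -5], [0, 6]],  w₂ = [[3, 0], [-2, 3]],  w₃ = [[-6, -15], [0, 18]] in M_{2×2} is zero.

Take coordinates with respect to {E₁₁, E₁₂, E₂₁, E₂₂}.
Row-reduce the matrix with w₁, w₂, w₃ as columns; the null space gives the coefficients.
A generator of the null space is (3, 0, -1).

3w₁ - w₃ = 0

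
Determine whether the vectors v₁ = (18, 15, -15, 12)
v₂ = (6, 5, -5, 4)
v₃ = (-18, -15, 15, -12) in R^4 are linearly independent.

One vector is a scalar multiple of another, so the set is dependent.

linearly dependent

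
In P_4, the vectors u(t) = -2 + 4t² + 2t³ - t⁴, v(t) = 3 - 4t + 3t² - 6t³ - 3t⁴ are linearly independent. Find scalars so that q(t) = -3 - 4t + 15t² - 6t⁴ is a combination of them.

q = 3u + v

Identify each element with its coordinate vector in ℝ⁵ via {1, t, …, t⁴}.
Solve the system with u, v as columns and q as the right-hand side.
The system has the unique solution (c₁, c₂) = (3, 1).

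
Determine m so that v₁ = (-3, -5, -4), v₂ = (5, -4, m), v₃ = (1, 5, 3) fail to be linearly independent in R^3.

m = 1/2

The vectors are dependent exactly when the determinant of the matrix with rows v₁, v₂, v₃ vanishes.
The determinant works out to 10*m - 5.
This vanishes exactly when m = 1/2.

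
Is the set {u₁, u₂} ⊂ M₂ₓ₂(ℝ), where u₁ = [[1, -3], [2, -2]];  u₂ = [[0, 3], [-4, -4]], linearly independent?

Write each element as a coordinate vector in ℝ⁴ using {E₁₁, E₁₂, E₂₁, E₂₂}.
Place the vectors as rows of a 2×4 matrix and reduce to echelon form.
The reduction yields 2 nonzero rows, so the rank is 2.
Since rank = 2 (the number of vectors), the set is linearly independent.

linearly independent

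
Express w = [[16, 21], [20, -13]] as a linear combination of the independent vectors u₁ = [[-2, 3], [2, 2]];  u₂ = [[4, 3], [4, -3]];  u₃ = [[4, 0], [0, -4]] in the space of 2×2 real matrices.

w = 4u₁ + 3u₂ + 3u₃

Take coordinate vectors relative to {E₁₁, E₁₂, E₂₁, E₂₂}.
Since u₁, u₂, u₃ are independent, the coefficients expressing w are uniquely determined by a linear system.
The system has the unique solution (a₁, a₂, a₃) = (4, 3, 3).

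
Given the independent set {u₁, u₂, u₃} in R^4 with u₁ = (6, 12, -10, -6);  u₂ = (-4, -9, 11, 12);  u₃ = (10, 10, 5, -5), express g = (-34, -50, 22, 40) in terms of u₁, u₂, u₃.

Since u₁, u₂, u₃ are independent, the coefficients expressing g are uniquely determined by a linear system.
Back-substitution yields (α₁, α₂, α₃) = (-1, 2, -2).

g = -u₁ + 2u₂ - 2u₃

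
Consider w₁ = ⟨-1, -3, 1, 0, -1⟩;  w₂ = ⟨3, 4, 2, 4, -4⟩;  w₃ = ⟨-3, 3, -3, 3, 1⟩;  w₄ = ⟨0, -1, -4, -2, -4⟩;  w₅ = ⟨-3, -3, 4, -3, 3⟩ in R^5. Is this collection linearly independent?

linearly independent

The matrix [w₁|w₂|w₃|w₄|w₅] has determinant -2239.
A nonzero determinant means the columns are linearly independent.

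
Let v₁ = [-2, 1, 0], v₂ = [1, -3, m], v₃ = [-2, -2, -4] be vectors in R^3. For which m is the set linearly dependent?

m = -10/3

The set is linearly dependent precisely when det[v₁; v₂; v₃] = 0.
Expanding, det = -6*m - 20.
Solving -6*m - 20 = 0 yields m = -10/3.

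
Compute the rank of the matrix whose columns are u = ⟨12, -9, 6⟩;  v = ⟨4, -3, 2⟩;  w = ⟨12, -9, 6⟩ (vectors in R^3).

Apply Gaussian elimination to the matrix whose rows are u, v, w.
The echelon form has 1 nonzero row, so the rank is 1.

rank 1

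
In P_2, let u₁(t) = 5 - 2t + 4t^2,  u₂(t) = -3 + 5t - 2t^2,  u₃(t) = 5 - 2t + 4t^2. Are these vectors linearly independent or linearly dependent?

Write each element as a coordinate vector in ℝ³ using {1, t, t^2}.
Two of the vectors are equal, giving an immediate dependence.

linearly dependent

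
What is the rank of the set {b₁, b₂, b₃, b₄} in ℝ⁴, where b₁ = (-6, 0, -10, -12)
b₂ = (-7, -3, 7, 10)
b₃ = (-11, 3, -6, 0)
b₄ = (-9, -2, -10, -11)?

Apply Gaussian elimination to the matrix whose rows are b₁, b₂, b₃, b₄.
Exactly 4 pivots survive; hence the rank is 4.

rank 4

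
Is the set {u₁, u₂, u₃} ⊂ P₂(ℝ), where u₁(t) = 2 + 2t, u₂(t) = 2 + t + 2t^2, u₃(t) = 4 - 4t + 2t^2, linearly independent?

linearly independent

Write each element as a coordinate vector in ℝ³ using {1, t, t^2}.
Form the 3×3 matrix with these as columns; its determinant is 28.
A nonzero determinant means the columns are linearly independent.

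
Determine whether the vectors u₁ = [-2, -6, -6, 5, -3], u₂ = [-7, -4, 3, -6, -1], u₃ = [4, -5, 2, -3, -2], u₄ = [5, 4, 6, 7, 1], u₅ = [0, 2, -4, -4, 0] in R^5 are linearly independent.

linearly independent

Form the 5×5 matrix with these as columns; its determinant is 6854.
A nonzero determinant means the columns are linearly independent.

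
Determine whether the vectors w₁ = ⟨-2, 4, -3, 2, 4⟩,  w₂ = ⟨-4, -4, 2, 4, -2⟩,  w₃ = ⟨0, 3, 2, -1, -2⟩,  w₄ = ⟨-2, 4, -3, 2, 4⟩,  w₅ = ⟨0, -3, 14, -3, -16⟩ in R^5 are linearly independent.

linearly dependent

Two of the vectors are equal, giving an immediate dependence.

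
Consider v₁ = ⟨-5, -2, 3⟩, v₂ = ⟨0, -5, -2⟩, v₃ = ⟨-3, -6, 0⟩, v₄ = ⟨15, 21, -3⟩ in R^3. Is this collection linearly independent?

There are 4 vectors in a 3-dimensional space, so they cannot be linearly independent.

linearly dependent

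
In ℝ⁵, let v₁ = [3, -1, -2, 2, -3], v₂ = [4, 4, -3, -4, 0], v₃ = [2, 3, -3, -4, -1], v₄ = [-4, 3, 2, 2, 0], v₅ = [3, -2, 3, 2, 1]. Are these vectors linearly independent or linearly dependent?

linearly independent

Form the 5×5 matrix with these as columns; its determinant is 606.
A nonzero determinant means the columns are linearly independent.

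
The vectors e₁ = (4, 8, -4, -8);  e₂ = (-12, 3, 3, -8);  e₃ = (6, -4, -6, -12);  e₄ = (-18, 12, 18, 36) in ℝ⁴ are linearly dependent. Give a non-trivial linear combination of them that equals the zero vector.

3e₃ + e₄ = 0

Write the vectors as columns of a matrix and find a nonzero vector in its null space.
The free variable yields coefficients (0, 0, 3, 1) (any nonzero multiple also works).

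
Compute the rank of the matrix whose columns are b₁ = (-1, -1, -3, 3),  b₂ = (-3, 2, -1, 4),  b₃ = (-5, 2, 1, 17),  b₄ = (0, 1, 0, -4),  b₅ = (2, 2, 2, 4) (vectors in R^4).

Put the 4×5 matrix [b₁|b₂|b₃|b₄|b₅] into echelon form.
Exactly 4 pivots survive; hence the rank is 4.
(With 5 elements in a 4-dimensional space the rank is at most 4.)

4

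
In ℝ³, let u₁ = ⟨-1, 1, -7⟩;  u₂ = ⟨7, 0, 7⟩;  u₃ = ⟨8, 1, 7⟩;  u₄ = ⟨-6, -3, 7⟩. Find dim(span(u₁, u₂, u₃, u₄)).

Put the 3×4 matrix [u₁|u₂|u₃|u₄] into echelon form.
There are 3 pivot columns, so rank = 3.
(With 4 elements in a 3-dimensional space the rank is at most 3.)

3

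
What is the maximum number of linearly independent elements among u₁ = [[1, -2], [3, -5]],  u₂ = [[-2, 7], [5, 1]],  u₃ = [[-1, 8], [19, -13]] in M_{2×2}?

Pass to coordinate vectors with respect to the basis {E₁₁, E₁₂, E₂₁, E₂₂}.
Row-reduce the 3×4 matrix with these as rows.
The echelon form has 2 nonzero rows, so the rank is 2.

2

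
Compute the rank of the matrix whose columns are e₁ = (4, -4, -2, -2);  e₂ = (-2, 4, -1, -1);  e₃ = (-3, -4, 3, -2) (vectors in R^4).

3

Put the 4×3 matrix [e₁|e₂|e₃] into echelon form.
There are 3 pivot columns, so rank = 3.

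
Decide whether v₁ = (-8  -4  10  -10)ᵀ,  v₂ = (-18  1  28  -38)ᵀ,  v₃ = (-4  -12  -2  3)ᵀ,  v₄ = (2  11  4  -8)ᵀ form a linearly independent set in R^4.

linearly dependent

Row-reduce the matrix whose columns are v₁, v₂, v₃, v₄.
The reduction yields 3 nonzero rows, so the rank is 3.
Since rank 3 < 4, the set is linearly dependent.
Indeed 2v₁ - v₂ + 2v₃ + 3v₄ = 0.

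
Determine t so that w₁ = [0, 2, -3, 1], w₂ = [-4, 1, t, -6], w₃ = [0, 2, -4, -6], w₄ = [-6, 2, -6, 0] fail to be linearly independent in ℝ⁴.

The vectors are dependent exactly when the determinant of the matrix with rows w₁, w₂, w₃, w₄ vanishes.
Expanding, det = -84*t - 364.
Setting this to zero gives t = -13/3.

t = -13/3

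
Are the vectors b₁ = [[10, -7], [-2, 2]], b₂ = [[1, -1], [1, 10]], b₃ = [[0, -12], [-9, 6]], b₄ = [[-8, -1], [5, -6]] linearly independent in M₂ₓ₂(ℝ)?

linearly independent

Write each element as a coordinate vector in ℝ⁴ using {E₁₁, E₁₂, E₂₁, E₂₂}.
Place the vectors as rows of a 4×4 matrix and reduce to echelon form.
The reduction yields 4 nonzero rows, so the rank is 4.
Since rank = 4 (the number of vectors), the set is linearly independent.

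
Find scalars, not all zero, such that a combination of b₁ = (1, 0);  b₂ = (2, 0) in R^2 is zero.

Write the vectors as columns of a matrix and find a nonzero vector in its null space.
The free variable yields coefficients (2, -1) (any nonzero multiple also works).

2b₁ - b₂ = 0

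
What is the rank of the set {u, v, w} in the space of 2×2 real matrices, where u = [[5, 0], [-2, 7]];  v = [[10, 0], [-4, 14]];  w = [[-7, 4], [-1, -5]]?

rank 2

Represent each element by its coordinate vector in ℝ⁴.
Apply Gaussian elimination to the matrix whose rows are u, v, w.
The echelon form has 2 nonzero rows, so the rank is 2.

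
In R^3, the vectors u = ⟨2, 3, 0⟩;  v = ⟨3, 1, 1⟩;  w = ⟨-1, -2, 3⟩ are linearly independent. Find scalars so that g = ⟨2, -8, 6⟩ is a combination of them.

g = -3u + 3v + w

Since u, v, w are independent, the coefficients expressing g are uniquely determined by a linear system.
Row-reducing the augmented matrix gives the unique coefficients (c₁, c₂, c₃) = (-3, 3, 1).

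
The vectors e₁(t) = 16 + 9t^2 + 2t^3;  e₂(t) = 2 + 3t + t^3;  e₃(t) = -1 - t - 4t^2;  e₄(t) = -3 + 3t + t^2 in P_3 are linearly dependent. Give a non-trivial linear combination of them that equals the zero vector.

Pass to coordinate vectors relative to the basis {1, t, …, t^3}.
Write the vectors as columns of a matrix and find a nonzero vector in its null space.
One solution (up to scaling) is (1, -2, 3, 3).

e₁ - 2e₂ + 3e₃ + 3e₄ = 0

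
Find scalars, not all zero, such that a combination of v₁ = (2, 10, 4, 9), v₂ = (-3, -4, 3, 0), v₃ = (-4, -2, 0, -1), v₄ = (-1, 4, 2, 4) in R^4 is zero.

Row-reduce the matrix with v₁, v₂, v₃, v₄ as columns; the null space gives the coefficients.
The free variable yields coefficients (1, 0, 1, -2) (any nonzero multiple also works).

v₁ + v₃ - 2v₄ = 0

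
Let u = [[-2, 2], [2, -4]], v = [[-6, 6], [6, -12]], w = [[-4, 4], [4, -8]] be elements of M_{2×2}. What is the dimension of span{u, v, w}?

Use coordinates relative to {E₁₁, E₁₂, E₂₁, E₂₂}.
Apply Gaussian elimination to the matrix whose rows are u, v, w.
Reduction leaves 1 leading entry, giving rank 1.

dim = 1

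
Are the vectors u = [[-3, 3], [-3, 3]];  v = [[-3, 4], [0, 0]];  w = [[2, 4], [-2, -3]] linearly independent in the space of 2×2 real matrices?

Write each element as a coordinate vector in ℝ⁴ using {E₁₁, E₁₂, E₂₁, E₂₂}.
Place the vectors as rows of a 3×4 matrix and reduce to echelon form.
The reduction yields 3 nonzero rows, so the rank is 3.
Since rank = 3 (the number of vectors), the set is linearly independent.

linearly independent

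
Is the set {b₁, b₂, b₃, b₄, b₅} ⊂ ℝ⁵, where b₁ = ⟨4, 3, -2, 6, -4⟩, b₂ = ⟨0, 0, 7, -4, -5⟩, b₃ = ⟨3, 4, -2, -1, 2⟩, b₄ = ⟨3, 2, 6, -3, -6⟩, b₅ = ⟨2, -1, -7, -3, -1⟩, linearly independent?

The matrix [b₁|b₂|b₃|b₄|b₅] has determinant -1956.
A nonzero determinant means the columns are linearly independent.

linearly independent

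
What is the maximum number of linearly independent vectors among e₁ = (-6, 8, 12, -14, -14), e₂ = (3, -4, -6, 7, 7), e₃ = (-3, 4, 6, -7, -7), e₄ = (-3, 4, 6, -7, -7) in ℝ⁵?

1

Row-reduce the 4×5 matrix with these as rows.
Reduction leaves 1 leading entry, giving rank 1.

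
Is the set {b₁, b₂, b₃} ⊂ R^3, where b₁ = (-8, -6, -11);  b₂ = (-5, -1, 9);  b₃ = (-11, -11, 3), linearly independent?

linearly independent

Row-reduce the matrix whose columns are b₁, b₂, b₃.
The reduction yields 3 nonzero rows, so the rank is 3.
Since rank = 3 (the number of vectors), the set is linearly independent.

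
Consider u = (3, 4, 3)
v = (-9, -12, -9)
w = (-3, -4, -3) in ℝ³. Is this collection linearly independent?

linearly dependent

Form the 3×3 matrix with these as columns; its determinant is 0.
A zero determinant means the columns are linearly dependent.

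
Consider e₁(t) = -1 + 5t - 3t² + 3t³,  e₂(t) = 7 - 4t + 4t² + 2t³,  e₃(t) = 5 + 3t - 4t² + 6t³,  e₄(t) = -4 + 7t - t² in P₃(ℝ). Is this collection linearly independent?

linearly independent

Write each element as a coordinate vector in ℝ⁴ using {1, t, …, t³}.
Place the vectors as rows of a 4×4 matrix and reduce to echelon form.
The reduction yields 4 nonzero rows, so the rank is 4.
Since rank = 4 (the number of vectors), the set is linearly independent.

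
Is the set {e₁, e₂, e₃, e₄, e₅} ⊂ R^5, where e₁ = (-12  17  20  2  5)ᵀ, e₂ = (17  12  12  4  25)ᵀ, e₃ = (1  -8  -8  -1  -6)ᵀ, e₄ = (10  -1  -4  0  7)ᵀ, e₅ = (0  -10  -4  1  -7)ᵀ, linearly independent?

Form the 5×5 matrix with these as columns; its determinant is 0.
A zero determinant means the columns are linearly dependent.
Indeed e₁ + 2e₃ + e₄ = 0.

linearly dependent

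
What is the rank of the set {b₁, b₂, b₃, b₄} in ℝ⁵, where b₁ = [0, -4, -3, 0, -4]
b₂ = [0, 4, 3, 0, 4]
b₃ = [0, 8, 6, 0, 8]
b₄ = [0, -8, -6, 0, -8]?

rank 1

Form the matrix with b₁, b₂, b₃, b₄ as columns and reduce.
Exactly 1 pivot survives; hence the rank is 1.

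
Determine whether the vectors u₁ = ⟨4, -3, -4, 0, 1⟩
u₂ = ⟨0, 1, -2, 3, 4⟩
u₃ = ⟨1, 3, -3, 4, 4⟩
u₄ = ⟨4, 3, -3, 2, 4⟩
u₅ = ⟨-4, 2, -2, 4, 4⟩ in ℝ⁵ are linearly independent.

linearly independent

Place the vectors as rows of a 5×5 matrix and reduce to echelon form.
The reduction yields 5 nonzero rows, so the rank is 5.
Since rank = 5 (the number of vectors), the set is linearly independent.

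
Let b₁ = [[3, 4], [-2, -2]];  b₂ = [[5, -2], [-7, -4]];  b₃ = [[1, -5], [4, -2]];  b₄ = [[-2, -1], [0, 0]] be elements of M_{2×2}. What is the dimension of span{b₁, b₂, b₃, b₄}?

4

Pass to coordinate vectors with respect to the basis {E₁₁, E₁₂, E₂₁, E₂₂}.
Put the 4×4 matrix [b₁|b₂|b₃|b₄] into echelon form.
There are 4 pivot columns, so rank = 4.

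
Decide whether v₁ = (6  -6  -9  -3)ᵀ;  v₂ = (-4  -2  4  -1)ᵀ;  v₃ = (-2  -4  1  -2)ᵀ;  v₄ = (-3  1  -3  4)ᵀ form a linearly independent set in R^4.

The matrix [v₁|v₂|v₃|v₄] has determinant 0.
A zero determinant means the columns are linearly dependent.

linearly dependent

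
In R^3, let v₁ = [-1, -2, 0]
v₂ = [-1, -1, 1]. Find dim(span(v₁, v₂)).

Apply Gaussian elimination to the matrix whose rows are v₁, v₂.
There are 2 pivot columns, so rank = 2.

dim = 2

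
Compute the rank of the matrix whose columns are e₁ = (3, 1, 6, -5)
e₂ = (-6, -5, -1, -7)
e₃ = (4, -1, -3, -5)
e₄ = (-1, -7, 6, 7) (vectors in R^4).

Put the 4×4 matrix [e₁|e₂|e₃|e₄] into echelon form.
The echelon form has 4 nonzero rows, so the rank is 4.

4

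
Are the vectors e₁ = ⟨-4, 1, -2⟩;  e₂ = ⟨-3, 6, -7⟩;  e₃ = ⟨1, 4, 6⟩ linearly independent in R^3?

Form the 3×3 matrix with these as columns; its determinant is -209.
A nonzero determinant means the columns are linearly independent.

linearly independent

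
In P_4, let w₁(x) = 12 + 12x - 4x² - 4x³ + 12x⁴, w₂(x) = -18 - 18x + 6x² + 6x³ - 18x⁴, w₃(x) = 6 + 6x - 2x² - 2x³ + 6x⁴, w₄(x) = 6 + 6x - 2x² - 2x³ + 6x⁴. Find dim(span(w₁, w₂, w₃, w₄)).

Pass to coordinate vectors with respect to the basis {1, x, …, x⁴}.
Form the matrix with w₁, w₂, w₃, w₄ as columns and reduce.
Reduction leaves 1 leading entry, giving rank 1.

dim = 1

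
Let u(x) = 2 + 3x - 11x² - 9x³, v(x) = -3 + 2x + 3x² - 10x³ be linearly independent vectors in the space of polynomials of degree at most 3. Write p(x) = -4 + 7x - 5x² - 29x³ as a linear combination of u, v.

p = u + 2v

Work in coordinates with respect to the standard basis {1, x, …, x³}.
Solve the system with u, v as columns and p as the right-hand side.
The system has the unique solution (α₁, α₂) = (1, 2).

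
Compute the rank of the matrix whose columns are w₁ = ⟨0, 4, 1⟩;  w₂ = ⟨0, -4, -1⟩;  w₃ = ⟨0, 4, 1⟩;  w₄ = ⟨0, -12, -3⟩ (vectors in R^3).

Put the 3×4 matrix [w₁|w₂|w₃|w₄] into echelon form.
The echelon form has 1 nonzero row, so the rank is 1.
(With 4 elements in a 3-dimensional space the rank is at most 3.)

1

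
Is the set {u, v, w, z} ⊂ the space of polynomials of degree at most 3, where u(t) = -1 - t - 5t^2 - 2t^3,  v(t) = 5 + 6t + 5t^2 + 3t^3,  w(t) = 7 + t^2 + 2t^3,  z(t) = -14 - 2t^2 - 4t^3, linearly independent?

linearly dependent

Write each element as a coordinate vector in ℝ⁴ using {1, t, …, t^3}.
Form the 4×4 matrix with these as columns; its determinant is 0.
A zero determinant means the columns are linearly dependent.
Indeed 2w + z = 0.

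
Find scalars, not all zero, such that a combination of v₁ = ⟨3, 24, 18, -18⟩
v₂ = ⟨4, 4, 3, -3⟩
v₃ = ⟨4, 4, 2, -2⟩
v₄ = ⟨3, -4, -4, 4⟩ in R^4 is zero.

Row-reduce the matrix with v₁, v₂, v₃, v₄ as columns; the null space gives the coefficients.
One solution (up to scaling) is (1, 0, -3, 3).

v₁ - 3v₃ + 3v₄ = 0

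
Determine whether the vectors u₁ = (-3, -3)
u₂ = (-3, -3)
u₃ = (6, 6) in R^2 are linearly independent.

linearly dependent

There are 3 vectors in a 2-dimensional space, so they cannot be linearly independent.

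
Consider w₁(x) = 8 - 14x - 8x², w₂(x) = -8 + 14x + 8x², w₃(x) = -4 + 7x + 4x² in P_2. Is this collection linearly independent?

Write each element as a coordinate vector in ℝ³ using {1, x, x²}.
Form the 3×3 matrix with these as columns; its determinant is 0.
A zero determinant means the columns are linearly dependent.
Indeed w₁ + w₂ = 0.

linearly dependent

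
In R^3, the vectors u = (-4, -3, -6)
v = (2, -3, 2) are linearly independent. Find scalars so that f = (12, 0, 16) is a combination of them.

f = -2u + 2v

Since u, v are independent, the coefficients expressing f are uniquely determined by a linear system.
The system has the unique solution (a₁, a₂) = (-2, 2).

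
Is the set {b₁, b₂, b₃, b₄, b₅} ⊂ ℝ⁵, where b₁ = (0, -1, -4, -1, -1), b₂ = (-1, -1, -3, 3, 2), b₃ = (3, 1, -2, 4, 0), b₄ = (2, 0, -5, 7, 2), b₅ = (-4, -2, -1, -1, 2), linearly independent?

linearly dependent

Form the 5×5 matrix with these as columns; its determinant is 0.
A zero determinant means the columns are linearly dependent.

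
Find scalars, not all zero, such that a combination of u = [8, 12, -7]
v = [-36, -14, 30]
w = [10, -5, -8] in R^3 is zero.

Set up α₁u + … + α₃w = 0 and solve the homogeneous system.
A generator of the null space is (2, 1, 2).

2u + v + 2w = 0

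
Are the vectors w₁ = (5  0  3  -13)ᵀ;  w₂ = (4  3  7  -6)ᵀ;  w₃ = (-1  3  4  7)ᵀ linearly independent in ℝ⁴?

linearly dependent

Row-reduce the matrix whose columns are w₁, w₂, w₃.
The reduction yields 2 nonzero rows, so the rank is 2.
Since rank 2 < 3, the set is linearly dependent.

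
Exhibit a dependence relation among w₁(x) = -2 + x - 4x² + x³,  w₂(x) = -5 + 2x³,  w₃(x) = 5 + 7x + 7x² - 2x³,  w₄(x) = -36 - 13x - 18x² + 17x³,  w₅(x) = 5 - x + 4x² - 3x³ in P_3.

Write each element as a vector in ℝ⁴ using {1, x, …, x³}.
Set up α₁w₁ + … + α₅w₅ = 0 and solve the homogeneous system.
A generator of the null space is (2, -3, 2, 1, 3).

2w₁ - 3w₂ + 2w₃ + w₄ + 3w₅ = 0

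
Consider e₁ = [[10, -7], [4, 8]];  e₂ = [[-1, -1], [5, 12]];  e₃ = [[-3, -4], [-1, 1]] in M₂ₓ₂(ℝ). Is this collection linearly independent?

Take coordinates with respect to the standard basis {E₁₁, E₁₂, E₂₁, E₂₂}.
Row-reduce the matrix whose columns are e₁, e₂, e₃.
The reduction yields 3 nonzero rows, so the rank is 3.
Since rank = 3 (the number of vectors), the set is linearly independent.

linearly independent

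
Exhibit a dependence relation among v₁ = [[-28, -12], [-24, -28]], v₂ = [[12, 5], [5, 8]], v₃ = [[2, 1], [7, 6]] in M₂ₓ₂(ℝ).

Write each element as a vector in ℝ⁴ using {E₁₁, E₁₂, E₂₁, E₂₂}.
Set up α₁v₁ + … + α₃v₃ = 0 and solve the homogeneous system.
One solution (up to scaling) is (1, 2, 2).

v₁ + 2v₂ + 2v₃ = 0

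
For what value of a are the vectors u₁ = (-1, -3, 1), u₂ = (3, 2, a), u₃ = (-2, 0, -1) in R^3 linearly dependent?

Dependence holds iff the 3×3 matrix [u₁ u₂ u₃] is singular.
The determinant works out to 6*a - 3.
This vanishes exactly when a = 1/2.

a = 1/2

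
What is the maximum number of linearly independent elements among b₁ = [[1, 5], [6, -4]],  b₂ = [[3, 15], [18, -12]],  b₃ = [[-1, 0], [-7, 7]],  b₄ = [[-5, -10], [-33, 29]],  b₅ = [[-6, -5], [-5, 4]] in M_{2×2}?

3

Pass to coordinate vectors with respect to the basis {E₁₁, E₁₂, E₂₁, E₂₂}.
Row-reduce the 5×4 matrix with these as rows.
Reduction leaves 3 leading entries, giving rank 3.
(With 5 elements in a 4-dimensional space the rank is at most 4.)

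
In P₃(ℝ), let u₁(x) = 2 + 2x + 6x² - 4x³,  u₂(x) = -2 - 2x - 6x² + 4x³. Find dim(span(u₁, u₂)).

Use coordinates relative to {1, x, …, x³}.
Put the 4×2 matrix [u₁|u₂] into echelon form.
Reduction leaves 1 leading entry, giving rank 1.

dim = 1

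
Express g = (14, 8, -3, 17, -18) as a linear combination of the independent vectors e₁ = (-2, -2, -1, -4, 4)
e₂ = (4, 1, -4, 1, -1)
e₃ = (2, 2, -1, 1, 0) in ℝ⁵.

g = -4e₁ + 2e₂ - e₃

Since e₁, e₂, e₃ are independent, the coefficients expressing g are uniquely determined by a linear system.
Row-reducing the augmented matrix gives the unique coefficients (c₁, c₂, c₃) = (-4, 2, -1).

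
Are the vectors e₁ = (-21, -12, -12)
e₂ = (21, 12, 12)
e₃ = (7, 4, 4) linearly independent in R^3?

linearly dependent

One vector is a scalar multiple of another, so the set is dependent.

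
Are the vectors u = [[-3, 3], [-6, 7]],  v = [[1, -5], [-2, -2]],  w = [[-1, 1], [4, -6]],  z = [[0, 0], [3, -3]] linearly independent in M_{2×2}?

Take coordinates with respect to the standard basis {E₁₁, E₁₂, E₂₁, E₂₂}.
Row-reduce the matrix whose columns are u, v, w, z.
The reduction yields 4 nonzero rows, so the rank is 4.
Since rank = 4 (the number of vectors), the set is linearly independent.

linearly independent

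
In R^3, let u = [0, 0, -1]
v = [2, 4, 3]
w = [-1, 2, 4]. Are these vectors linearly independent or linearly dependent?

The matrix [u|v|w] has determinant -8.
A nonzero determinant means the columns are linearly independent.

linearly independent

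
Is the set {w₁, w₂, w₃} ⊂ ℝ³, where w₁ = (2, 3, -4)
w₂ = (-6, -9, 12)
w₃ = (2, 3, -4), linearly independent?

linearly dependent

Two of the vectors are equal, giving an immediate dependence.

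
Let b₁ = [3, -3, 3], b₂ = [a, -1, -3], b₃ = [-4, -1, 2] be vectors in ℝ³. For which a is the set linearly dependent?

a = 21

Place the vectors as rows of a 3×3 matrix; dependence ⇔ determinant zero.
The determinant works out to 3*a - 63.
Setting this to zero gives a = 21.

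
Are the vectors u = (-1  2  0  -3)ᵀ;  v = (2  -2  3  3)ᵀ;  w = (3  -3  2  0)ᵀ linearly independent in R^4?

Row-reduce the matrix whose columns are u, v, w.
The reduction yields 3 nonzero rows, so the rank is 3.
Since rank = 3 (the number of vectors), the set is linearly independent.

linearly independent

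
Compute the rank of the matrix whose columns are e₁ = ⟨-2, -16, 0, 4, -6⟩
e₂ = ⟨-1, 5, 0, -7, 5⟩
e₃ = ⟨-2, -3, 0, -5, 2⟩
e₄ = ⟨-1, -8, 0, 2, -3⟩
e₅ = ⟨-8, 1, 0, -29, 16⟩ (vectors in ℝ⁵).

rank 2

Put the 5×5 matrix [e₁|e₂|e₃|e₄|e₅] into echelon form.
Reduction leaves 2 leading entries, giving rank 2.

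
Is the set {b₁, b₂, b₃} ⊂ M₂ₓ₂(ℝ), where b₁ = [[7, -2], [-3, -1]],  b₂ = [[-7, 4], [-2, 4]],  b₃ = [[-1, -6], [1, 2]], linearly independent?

Take coordinates with respect to the standard basis {E₁₁, E₁₂, E₂₁, E₂₂}.
Place the vectors as rows of a 3×4 matrix and reduce to echelon form.
The reduction yields 3 nonzero rows, so the rank is 3.
Since rank = 3 (the number of vectors), the set is linearly independent.

linearly independent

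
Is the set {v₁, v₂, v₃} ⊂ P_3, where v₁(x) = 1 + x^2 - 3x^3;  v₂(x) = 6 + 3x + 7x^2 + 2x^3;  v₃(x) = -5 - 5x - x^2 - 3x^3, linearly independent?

linearly independent

Take coordinates with respect to the standard basis {1, x, …, x^3}.
Row-reduce the matrix whose columns are v₁, v₂, v₃.
The reduction yields 3 nonzero rows, so the rank is 3.
Since rank = 3 (the number of vectors), the set is linearly independent.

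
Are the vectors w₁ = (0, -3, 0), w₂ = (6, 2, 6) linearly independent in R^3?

Place the vectors as rows of a 2×3 matrix and reduce to echelon form.
The reduction yields 2 nonzero rows, so the rank is 2.
Since rank = 2 (the number of vectors), the set is linearly independent.

linearly independent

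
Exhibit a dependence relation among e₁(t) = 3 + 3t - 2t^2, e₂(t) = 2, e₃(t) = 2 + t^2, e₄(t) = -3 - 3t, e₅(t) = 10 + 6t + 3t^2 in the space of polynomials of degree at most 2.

Pass to coordinate vectors relative to the basis {1, t, t^2}.
Write the vectors as columns of a matrix and find a nonzero vector in its null space.
A generator of the null space is (1, -2, 2, 1, 0).

e₁ - 2e₂ + 2e₃ + e₄ = 0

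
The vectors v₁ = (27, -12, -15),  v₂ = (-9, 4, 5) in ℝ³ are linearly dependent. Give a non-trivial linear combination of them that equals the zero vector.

v₁ + 3v₂ = 0

Row-reduce the matrix with v₁, v₂ as columns; the null space gives the coefficients.
The free variable yields coefficients (1, 3) (any nonzero multiple also works).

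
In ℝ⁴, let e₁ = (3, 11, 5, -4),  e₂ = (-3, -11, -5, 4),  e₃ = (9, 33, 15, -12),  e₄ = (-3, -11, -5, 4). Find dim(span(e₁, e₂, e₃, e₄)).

Put the 4×4 matrix [e₁|e₂|e₃|e₄] into echelon form.
Reduction leaves 1 leading entry, giving rank 1.

dim = 1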